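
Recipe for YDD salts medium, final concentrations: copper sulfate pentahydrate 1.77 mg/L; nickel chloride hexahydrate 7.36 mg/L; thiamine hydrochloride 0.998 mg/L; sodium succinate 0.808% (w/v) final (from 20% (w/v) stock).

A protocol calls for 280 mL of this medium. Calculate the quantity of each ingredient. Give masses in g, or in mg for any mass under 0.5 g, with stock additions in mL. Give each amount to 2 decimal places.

copper sulfate pentahydrate 0.50 mg; nickel chloride hexahydrate 2.06 mg; thiamine hydrochloride 0.28 mg; sodium succinate 11.31 mL

Scale factor relative to 1 L: 0.28.
copper sulfate pentahydrate: 1.77 mg/L × 0.28 L = 0.50 mg
nickel chloride hexahydrate: 7.36 mg/L × 0.28 L = 2.06 mg
thiamine hydrochloride: 0.998 mg/L × 0.28 L = 0.28 mg
sodium succinate: C1V1 = C2V2 → 0.808% ÷ 20% × 280 mL = 11.31 mL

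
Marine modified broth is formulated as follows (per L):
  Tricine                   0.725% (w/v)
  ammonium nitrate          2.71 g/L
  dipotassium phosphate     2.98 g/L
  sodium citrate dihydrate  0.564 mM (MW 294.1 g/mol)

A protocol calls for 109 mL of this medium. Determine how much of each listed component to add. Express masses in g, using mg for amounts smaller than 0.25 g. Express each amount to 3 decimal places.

Tricine 0.790 g; ammonium nitrate 0.295 g; dipotassium phosphate 0.325 g; sodium citrate dihydrate 18.080 mg

Target volume = 109 mL = 0.109 L.
Tricine: 0.725% w/v = 7.25 g/L → 7.25 × 0.109 L = 0.790 g
ammonium nitrate: 2.71 g/L × 0.109 L = 0.295 g
dipotassium phosphate: 2.98 g/L × 0.109 L = 0.325 g
sodium citrate dihydrate: 0.564 mmol/L × 294.1 mg/mmol × 0.109 L = 18.080 mg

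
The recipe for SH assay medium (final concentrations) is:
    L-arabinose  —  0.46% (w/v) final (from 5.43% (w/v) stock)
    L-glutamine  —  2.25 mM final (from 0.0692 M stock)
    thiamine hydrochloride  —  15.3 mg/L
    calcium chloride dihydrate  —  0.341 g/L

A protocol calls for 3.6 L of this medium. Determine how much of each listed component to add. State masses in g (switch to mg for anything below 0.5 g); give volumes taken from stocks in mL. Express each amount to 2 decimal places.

L-arabinose 304.97 mL; L-glutamine 117.05 mL; thiamine hydrochloride 55.08 mg; calcium chloride dihydrate 1.23 g

Working volume: 3.6 L.
L-arabinose: V = C2·V2/C1 = 0.46% ÷ 5.43% × 3600 mL = 304.97 mL
L-glutamine: V = C2·V2/C1 = 2.25 mM × 3600 mL ÷ 69.2 mM = 117.05 mL
thiamine hydrochloride: 15.3 mg/L × 3.6 L = 55.08 mg
calcium chloride dihydrate: 0.341 g/L × 3.6 L = 1.23 g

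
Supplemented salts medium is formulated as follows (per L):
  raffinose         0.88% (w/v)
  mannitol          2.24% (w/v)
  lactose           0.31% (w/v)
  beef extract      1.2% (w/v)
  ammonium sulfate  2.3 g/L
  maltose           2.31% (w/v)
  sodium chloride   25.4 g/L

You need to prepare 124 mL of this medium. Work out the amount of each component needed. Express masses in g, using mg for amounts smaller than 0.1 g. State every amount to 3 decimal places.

Scale factor relative to 1 L: 0.124.
raffinose: 0.88% w/v = 8.8 g/L → 8.8 × 0.124 L = 1.091 g
mannitol: 2.24 g per 100 mL × 124 mL ÷ 100 = 2.778 g
lactose: 0.31 g per 100 mL × 124 mL ÷ 100 = 0.384 g
beef extract: 1.2% w/v = 12 g/L → 12 × 0.124 L = 1.488 g
ammonium sulfate: 2.3 g/L × 0.124 L = 0.285 g
maltose: 2.31 g per 100 mL × 124 mL ÷ 100 = 2.864 g
sodium chloride: 25.4 g/L × 0.124 L = 3.150 g

raffinose 1.091 g; mannitol 2.778 g; lactose 0.384 g; beef extract 1.488 g; ammonium sulfate 0.285 g; maltose 2.864 g; sodium chloride 3.150 g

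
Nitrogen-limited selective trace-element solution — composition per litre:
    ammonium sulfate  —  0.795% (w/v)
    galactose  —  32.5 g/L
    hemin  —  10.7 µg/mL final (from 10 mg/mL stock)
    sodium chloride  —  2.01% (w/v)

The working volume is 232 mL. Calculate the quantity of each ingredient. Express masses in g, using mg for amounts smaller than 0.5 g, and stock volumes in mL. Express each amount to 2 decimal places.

Target volume = 232 mL = 0.232 L.
ammonium sulfate: 0.795 g per 100 mL × 232 mL ÷ 100 = 1.84 g
galactose: 32.5 g/L × 0.232 L = 7.54 g
hemin: V = C2·V2/C1 = 10.7 µg/mL × 232 mL ÷ 10000 µg/mL = 0.25 mL
sodium chloride: 2.01% w/v = 20.1 g/L → 20.1 × 0.232 L = 4.66 g

ammonium sulfate 1.84 g; galactose 7.54 g; hemin 0.25 mL; sodium chloride 4.66 g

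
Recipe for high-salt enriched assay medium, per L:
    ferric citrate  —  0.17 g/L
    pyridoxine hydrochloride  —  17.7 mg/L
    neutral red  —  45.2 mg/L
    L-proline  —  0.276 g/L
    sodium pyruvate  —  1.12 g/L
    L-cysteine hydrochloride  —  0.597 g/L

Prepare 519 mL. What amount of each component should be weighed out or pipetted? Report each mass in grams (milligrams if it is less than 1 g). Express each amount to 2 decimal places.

ferric citrate 88.23 mg; pyridoxine hydrochloride 9.19 mg; neutral red 23.46 mg; L-proline 143.24 mg; sodium pyruvate 581.28 mg; L-cysteine hydrochloride 309.84 mg

Working volume: 519 mL = 0.519 L.
ferric citrate: 0.17 g/L × 0.519 L = 0.08823 g = 88.23 mg
pyridoxine hydrochloride: 17.7 mg/L × 0.519 L = 9.19 mg
neutral red: 45.2 mg/L × 0.519 L = 23.46 mg
L-proline: 0.276 g/L × 0.519 L = 0.143244 g = 143.24 mg
sodium pyruvate: 1.12 g/L × 0.519 L = 0.58128 g = 581.28 mg
L-cysteine hydrochloride: 0.597 g/L × 0.519 L = 0.309843 g = 309.84 mg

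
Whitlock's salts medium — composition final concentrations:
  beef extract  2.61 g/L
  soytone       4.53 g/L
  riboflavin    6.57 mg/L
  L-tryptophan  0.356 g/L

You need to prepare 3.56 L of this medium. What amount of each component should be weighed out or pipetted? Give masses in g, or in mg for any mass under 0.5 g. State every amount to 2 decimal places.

Scale factor relative to 1 L: 3.56.
beef extract: 2.61 g/L × 3.56 L = 9.29 g
soytone: 4.53 g/L × 3.56 L = 16.13 g
riboflavin: 6.57 mg/L × 3.56 L = 23.39 mg
L-tryptophan: 0.356 g/L × 3.56 L = 1.27 g

beef extract 9.29 g; soytone 16.13 g; riboflavin 23.39 mg; L-tryptophan 1.27 g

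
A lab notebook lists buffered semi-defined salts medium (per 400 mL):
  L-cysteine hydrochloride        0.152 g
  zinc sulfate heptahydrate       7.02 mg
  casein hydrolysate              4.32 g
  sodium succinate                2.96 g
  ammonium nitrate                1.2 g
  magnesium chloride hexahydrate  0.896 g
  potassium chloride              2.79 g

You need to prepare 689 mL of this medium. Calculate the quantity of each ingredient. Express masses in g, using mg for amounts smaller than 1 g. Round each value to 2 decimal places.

Scale factor = 689 mL / 400 mL = 1.7225.
L-cysteine hydrochloride: 0.152 g × (689 mL / 400 mL) = 0.26182 g = 261.82 mg
zinc sulfate heptahydrate: 7.02 mg × (689 mL / 400 mL) = 12.09 mg
casein hydrolysate: 4.32 g × (689 mL / 400 mL) = 7.44 g
sodium succinate: 2.96 g × (689 mL / 400 mL) = 5.10 g
ammonium nitrate: 1.2 g × (689 mL / 400 mL) = 2.07 g
magnesium chloride hexahydrate: 0.896 g × (689 mL / 400 mL) = 1.54 g
potassium chloride: 2.79 g × (689 mL / 400 mL) = 4.81 g

L-cysteine hydrochloride 261.82 mg; zinc sulfate heptahydrate 12.09 mg; casein hydrolysate 7.44 g; sodium succinate 5.10 g; ammonium nitrate 2.07 g; magnesium chloride hexahydrate 1.54 g; potassium chloride 4.81 g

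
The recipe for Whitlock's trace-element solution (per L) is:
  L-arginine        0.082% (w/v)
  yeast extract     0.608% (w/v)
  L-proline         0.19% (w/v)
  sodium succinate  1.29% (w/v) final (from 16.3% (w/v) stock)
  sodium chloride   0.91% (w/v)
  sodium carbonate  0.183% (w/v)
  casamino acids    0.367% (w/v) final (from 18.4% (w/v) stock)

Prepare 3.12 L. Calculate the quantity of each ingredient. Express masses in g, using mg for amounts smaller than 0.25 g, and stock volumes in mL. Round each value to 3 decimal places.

L-arginine 2.558 g; yeast extract 18.970 g; L-proline 5.928 g; sodium succinate 246.920 mL; sodium chloride 28.392 g; sodium carbonate 5.710 g; casamino acids 62.230 mL

Scale factor relative to 1 L: 3.12.
L-arginine: 0.082 g per 100 mL × 3120 mL ÷ 100 = 2.558 g
yeast extract: 0.608% w/v = 6.08 g/L → 6.08 × 3.12 L = 18.970 g
L-proline: 0.19% w/v = 1.9 g/L → 1.9 × 3.12 L = 5.928 g
sodium succinate: V = C2·V2/C1 = 1.29% ÷ 16.3% × 3120 mL = 246.920 mL
sodium chloride: 0.91% w/v = 9.1 g/L → 9.1 × 3.12 L = 28.392 g
sodium carbonate: 0.183% w/v = 1.83 g/L → 1.83 × 3.12 L = 5.710 g
casamino acids: dilute stock: 0.367% ÷ 18.4% × 3120 mL = 62.230 mL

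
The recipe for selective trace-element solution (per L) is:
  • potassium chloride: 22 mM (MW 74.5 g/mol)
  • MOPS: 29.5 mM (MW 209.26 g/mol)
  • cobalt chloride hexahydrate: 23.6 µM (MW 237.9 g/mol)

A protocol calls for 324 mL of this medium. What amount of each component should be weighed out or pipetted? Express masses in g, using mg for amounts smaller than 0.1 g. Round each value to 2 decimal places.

potassium chloride 0.53 g; MOPS 2.00 g; cobalt chloride hexahydrate 1.82 mg

Scale factor relative to 1 L: 0.324.
potassium chloride: 22 mmol/L × 74.5 g/mol × 0.324 L ÷ 1000 = 0.53 g
MOPS: 29.5 mmol/L × 209.26 g/mol × 0.324 L ÷ 1000 = 2.00 g
cobalt chloride hexahydrate: 23.6 µmol/L × 237.9 g/mol × 0.324 L ÷ 1000 = 1.82 mg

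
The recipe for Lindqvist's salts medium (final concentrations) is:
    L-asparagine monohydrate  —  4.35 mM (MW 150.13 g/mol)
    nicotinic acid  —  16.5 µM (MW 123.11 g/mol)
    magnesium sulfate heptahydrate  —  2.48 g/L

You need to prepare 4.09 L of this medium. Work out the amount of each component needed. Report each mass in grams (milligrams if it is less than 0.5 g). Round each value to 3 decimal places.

Scale factor relative to 1 L: 4.09.
L-asparagine monohydrate: 4.35 mmol/L × 150.13 g/mol × 4.09 L ÷ 1000 = 2.671 g
nicotinic acid: 16.5 µmol/L × 123.11 g/mol × 4.09 L ÷ 1000 = 8.308 mg
magnesium sulfate heptahydrate: 2.48 g/L × 4.09 L = 10.143 g

L-asparagine monohydrate 2.671 g; nicotinic acid 8.308 mg; magnesium sulfate heptahydrate 10.143 g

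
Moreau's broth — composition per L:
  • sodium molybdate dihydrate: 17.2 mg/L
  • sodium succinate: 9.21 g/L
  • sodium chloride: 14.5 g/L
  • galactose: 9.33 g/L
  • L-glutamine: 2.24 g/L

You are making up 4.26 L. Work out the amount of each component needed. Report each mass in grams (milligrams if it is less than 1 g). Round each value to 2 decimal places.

sodium molybdate dihydrate 73.27 mg; sodium succinate 39.23 g; sodium chloride 61.77 g; galactose 39.75 g; L-glutamine 9.54 g

Working volume: 4.26 L.
sodium molybdate dihydrate: 17.2 mg/L × 4.26 L = 73.27 mg
sodium succinate: 9.21 g/L × 4.26 L = 39.23 g
sodium chloride: 14.5 g/L × 4.26 L = 61.77 g
galactose: 9.33 g/L × 4.26 L = 39.75 g
L-glutamine: 2.24 g/L × 4.26 L = 9.54 g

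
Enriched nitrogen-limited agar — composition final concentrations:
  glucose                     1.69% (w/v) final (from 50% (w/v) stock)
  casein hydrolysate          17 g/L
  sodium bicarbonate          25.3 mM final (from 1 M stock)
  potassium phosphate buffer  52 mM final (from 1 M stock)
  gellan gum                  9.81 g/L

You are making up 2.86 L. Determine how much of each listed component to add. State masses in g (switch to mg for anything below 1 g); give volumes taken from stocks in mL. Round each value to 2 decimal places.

Working volume: 2.86 L.
glucose: C1V1 = C2V2 → 1.69% ÷ 50% × 2860 mL = 96.67 mL
casein hydrolysate: 17 g/L × 2.86 L = 48.62 g
sodium bicarbonate: dilute stock: 25.3 mM × 2860 mL ÷ 1000 mM = 72.36 mL
potassium phosphate buffer: C1V1 = C2V2 → 52 mM × 2860 mL ÷ 1000 mM = 148.72 mL
gellan gum: 9.81 g/L × 2.86 L = 28.06 g

glucose 96.67 mL; casein hydrolysate 48.62 g; sodium bicarbonate 72.36 mL; potassium phosphate buffer 148.72 mL; gellan gum 28.06 g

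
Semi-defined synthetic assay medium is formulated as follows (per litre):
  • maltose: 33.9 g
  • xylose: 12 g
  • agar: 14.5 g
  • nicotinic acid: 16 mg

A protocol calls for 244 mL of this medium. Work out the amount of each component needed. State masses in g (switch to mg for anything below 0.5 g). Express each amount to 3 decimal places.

maltose 8.272 g; xylose 2.928 g; agar 3.538 g; nicotinic acid 3.904 mg

Ratio of target to recipe volume: 244 / 1000 = 0.244.
maltose: 33.9 g × (244 mL / 1000 mL) = 8.272 g
xylose: 12 g × (244 mL / 1000 mL) = 2.928 g
agar: 14.5 g × (244 mL / 1000 mL) = 3.538 g
nicotinic acid: 16 mg × (244 mL / 1000 mL) = 3.904 mg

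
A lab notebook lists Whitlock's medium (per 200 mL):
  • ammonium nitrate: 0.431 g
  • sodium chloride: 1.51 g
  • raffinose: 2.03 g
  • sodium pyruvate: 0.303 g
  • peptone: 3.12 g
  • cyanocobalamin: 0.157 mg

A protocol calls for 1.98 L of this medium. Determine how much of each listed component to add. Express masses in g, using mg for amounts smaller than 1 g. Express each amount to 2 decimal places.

ammonium nitrate 4.27 g; sodium chloride 14.95 g; raffinose 20.10 g; sodium pyruvate 3.00 g; peptone 30.89 g; cyanocobalamin 1.55 mg

Ratio of target to recipe volume: 1980 / 200 = 9.9.
ammonium nitrate: 0.431 g × (1980 mL / 200 mL) = 4.27 g
sodium chloride: 1.51 g × (1980 mL / 200 mL) = 14.95 g
raffinose: 2.03 g × (1980 mL / 200 mL) = 20.10 g
sodium pyruvate: 0.303 g × (1980 mL / 200 mL) = 3.00 g
peptone: 3.12 g × (1980 mL / 200 mL) = 30.89 g
cyanocobalamin: 0.157 mg × (1980 mL / 200 mL) = 1.55 mg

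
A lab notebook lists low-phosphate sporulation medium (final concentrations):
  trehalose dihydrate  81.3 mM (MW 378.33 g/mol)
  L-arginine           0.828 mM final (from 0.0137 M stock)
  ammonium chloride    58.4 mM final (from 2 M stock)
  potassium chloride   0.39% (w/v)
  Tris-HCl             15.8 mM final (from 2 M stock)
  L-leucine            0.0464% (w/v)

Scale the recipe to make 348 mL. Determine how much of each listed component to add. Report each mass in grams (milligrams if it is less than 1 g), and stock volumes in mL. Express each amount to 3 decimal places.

trehalose dihydrate 10.704 g; L-arginine 21.032 mL; ammonium chloride 10.162 mL; potassium chloride 1.357 g; Tris-HCl 2.749 mL; L-leucine 161.472 mg

Working volume: 348 mL = 0.348 L.
trehalose dihydrate: 81.3 mmol/L × 378.33 g/mol × 0.348 L ÷ 1000 = 10.704 g
L-arginine: C1V1 = C2V2 → 0.828 mM × 348 mL ÷ 13.7 mM = 21.032 mL
ammonium chloride: C1V1 = C2V2 → 58.4 mM × 348 mL ÷ 2000 mM = 10.162 mL
potassium chloride: 0.39 g per 100 mL × 348 mL ÷ 100 = 1.357 g
Tris-HCl: V = C2·V2/C1 = 15.8 mM × 348 mL ÷ 2000 mM = 2.749 mL
L-leucine: 0.0464 g per 100 mL × 348 mL ÷ 100 = 0.161472 g = 161.472 mg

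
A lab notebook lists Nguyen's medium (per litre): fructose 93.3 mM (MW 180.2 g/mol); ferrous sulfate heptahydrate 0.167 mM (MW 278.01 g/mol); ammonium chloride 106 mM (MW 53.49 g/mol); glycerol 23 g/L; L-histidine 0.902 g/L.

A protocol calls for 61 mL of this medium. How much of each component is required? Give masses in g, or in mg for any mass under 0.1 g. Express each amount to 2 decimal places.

Working volume: 61 mL = 0.061 L.
fructose: 93.3 mmol/L × 180.2 g/mol × 0.061 L ÷ 1000 = 1.03 g
ferrous sulfate heptahydrate: 0.167 mmol/L × 278.01 mg/mmol × 0.061 L = 2.83 mg
ammonium chloride: 106 mmol/L × 53.49 g/mol × 0.061 L ÷ 1000 = 0.35 g
glycerol: 23 g/L × 0.061 L = 1.40 g
L-histidine: 0.902 g/L × 0.061 L = 0.055022 g = 55.02 mg

fructose 1.03 g; ferrous sulfate heptahydrate 2.83 mg; ammonium chloride 0.35 g; glycerol 1.40 g; L-histidine 55.02 mg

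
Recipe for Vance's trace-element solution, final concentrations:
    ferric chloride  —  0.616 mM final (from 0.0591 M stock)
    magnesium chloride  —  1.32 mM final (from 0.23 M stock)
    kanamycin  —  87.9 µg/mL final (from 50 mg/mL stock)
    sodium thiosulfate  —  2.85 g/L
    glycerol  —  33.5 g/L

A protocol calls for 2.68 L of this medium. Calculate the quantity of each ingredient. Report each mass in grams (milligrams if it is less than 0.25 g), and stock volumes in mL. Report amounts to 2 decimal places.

Scale factor relative to 1 L: 2.68.
ferric chloride: V = C2·V2/C1 = 0.616 mM × 2680 mL ÷ 59.1 mM = 27.93 mL
magnesium chloride: V = C2·V2/C1 = 1.32 mM × 2680 mL ÷ 230 mM = 15.38 mL
kanamycin: V = C2·V2/C1 = 87.9 µg/mL × 2680 mL ÷ 50000 µg/mL = 4.71 mL
sodium thiosulfate: 2.85 g/L × 2.68 L = 7.64 g
glycerol: 33.5 g/L × 2.68 L = 89.78 g

ferric chloride 27.93 mL; magnesium chloride 15.38 mL; kanamycin 4.71 mL; sodium thiosulfate 7.64 g; glycerol 89.78 g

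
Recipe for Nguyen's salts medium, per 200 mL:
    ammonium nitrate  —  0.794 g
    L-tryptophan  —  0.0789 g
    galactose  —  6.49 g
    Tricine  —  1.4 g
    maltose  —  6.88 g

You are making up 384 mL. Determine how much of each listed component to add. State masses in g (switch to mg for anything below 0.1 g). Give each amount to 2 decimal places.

ammonium nitrate 1.52 g; L-tryptophan 0.15 g; galactose 12.46 g; Tricine 2.69 g; maltose 13.21 g

Ratio of target to recipe volume: 384 / 200 = 1.92.
ammonium nitrate: 0.794 g × (384 mL / 200 mL) = 1.52 g
L-tryptophan: 0.0789 g × (384 mL / 200 mL) = 0.15 g
galactose: 6.49 g × (384 mL / 200 mL) = 12.46 g
Tricine: 1.4 g × (384 mL / 200 mL) = 2.69 g
maltose: 6.88 g × (384 mL / 200 mL) = 13.21 g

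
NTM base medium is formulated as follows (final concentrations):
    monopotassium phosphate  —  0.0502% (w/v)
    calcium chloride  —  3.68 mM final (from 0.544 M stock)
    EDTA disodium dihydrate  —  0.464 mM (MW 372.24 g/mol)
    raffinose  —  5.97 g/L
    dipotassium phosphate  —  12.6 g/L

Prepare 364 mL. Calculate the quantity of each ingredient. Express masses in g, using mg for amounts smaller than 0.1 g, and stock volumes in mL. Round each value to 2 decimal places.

monopotassium phosphate 0.18 g; calcium chloride 2.46 mL; EDTA disodium dihydrate 62.87 mg; raffinose 2.17 g; dipotassium phosphate 4.59 g

Working volume: 364 mL = 0.364 L.
monopotassium phosphate: 0.0502 g per 100 mL × 364 mL ÷ 100 = 0.18 g
calcium chloride: dilute stock: 3.68 mM × 364 mL ÷ 544 mM = 2.46 mL
EDTA disodium dihydrate: 0.464 mmol/L × 372.24 mg/mmol × 0.364 L = 62.87 mg
raffinose: 5.97 g/L × 0.364 L = 2.17 g
dipotassium phosphate: 12.6 g/L × 0.364 L = 4.59 g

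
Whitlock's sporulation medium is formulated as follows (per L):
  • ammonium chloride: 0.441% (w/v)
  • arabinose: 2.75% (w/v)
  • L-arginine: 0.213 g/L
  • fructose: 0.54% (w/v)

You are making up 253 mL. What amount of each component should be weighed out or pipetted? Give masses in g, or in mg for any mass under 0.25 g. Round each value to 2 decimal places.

Target volume = 253 mL = 0.253 L.
ammonium chloride: 0.441% w/v = 4.41 g/L → 4.41 × 0.253 L = 1.12 g
arabinose: 2.75% w/v = 27.5 g/L → 27.5 × 0.253 L = 6.96 g
L-arginine: 0.213 g/L × 0.253 L = 0.053889 g = 53.89 mg
fructose: 0.54 g per 100 mL × 253 mL ÷ 100 = 1.37 g

ammonium chloride 1.12 g; arabinose 6.96 g; L-arginine 53.89 mg; fructose 1.37 g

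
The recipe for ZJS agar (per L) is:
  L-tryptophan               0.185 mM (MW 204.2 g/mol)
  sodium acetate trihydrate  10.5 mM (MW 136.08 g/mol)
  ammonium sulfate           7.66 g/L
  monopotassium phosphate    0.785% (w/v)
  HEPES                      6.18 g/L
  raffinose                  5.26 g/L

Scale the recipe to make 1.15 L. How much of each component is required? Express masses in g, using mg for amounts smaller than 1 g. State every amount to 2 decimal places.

Working volume: 1.15 L.
L-tryptophan: 0.185 mmol/L × 204.2 mg/mmol × 1.15 L = 43.44 mg
sodium acetate trihydrate: 10.5 mmol/L × 136.08 g/mol × 1.15 L ÷ 1000 = 1.64 g
ammonium sulfate: 7.66 g/L × 1.15 L = 8.81 g
monopotassium phosphate: 0.785% w/v = 7.85 g/L → 7.85 × 1.15 L = 9.03 g
HEPES: 6.18 g/L × 1.15 L = 7.11 g
raffinose: 5.26 g/L × 1.15 L = 6.05 g

L-tryptophan 43.44 mg; sodium acetate trihydrate 1.64 g; ammonium sulfate 8.81 g; monopotassium phosphate 9.03 g; HEPES 7.11 g; raffinose 6.05 g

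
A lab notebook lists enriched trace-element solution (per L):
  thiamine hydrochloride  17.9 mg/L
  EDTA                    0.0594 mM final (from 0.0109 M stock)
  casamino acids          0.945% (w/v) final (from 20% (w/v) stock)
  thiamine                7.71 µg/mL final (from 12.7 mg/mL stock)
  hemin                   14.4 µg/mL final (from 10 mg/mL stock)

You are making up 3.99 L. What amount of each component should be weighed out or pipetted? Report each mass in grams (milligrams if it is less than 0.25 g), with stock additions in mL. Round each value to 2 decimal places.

thiamine hydrochloride 71.42 mg; EDTA 21.74 mL; casamino acids 188.53 mL; thiamine 2.42 mL; hemin 5.75 mL

Scale factor relative to 1 L: 3.99.
thiamine hydrochloride: 17.9 mg/L × 3.99 L = 71.42 mg
EDTA: V = C2·V2/C1 = 0.0594 mM × 3990 mL ÷ 10.9 mM = 21.74 mL
casamino acids: dilute stock: 0.945% ÷ 20% × 3990 mL = 188.53 mL
thiamine: C1V1 = C2V2 → 7.71 µg/mL × 3990 mL ÷ 12700 µg/mL = 2.42 mL
hemin: dilute stock: 14.4 µg/mL × 3990 mL ÷ 10000 µg/mL = 5.75 mL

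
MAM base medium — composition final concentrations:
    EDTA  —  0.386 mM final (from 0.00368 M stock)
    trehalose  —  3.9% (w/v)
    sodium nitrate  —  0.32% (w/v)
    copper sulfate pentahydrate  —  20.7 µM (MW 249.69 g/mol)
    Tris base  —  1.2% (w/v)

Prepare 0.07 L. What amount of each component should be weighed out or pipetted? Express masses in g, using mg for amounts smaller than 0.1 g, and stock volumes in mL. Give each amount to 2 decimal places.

EDTA 7.34 mL; trehalose 2.73 g; sodium nitrate 0.22 g; copper sulfate pentahydrate 0.36 mg; Tris base 0.84 g

Scale factor relative to 1 L: 0.07.
EDTA: V = C2·V2/C1 = 0.386 mM × 70 mL ÷ 3.68 mM = 7.34 mL
trehalose: 3.9% w/v = 39 g/L → 39 × 0.07 L = 2.73 g
sodium nitrate: 0.32 g per 100 mL × 70 mL ÷ 100 = 0.22 g
copper sulfate pentahydrate: 20.7 µmol/L × 249.69 g/mol × 0.07 L ÷ 1000 = 0.36 mg
Tris base: 1.2% w/v = 12 g/L → 12 × 0.07 L = 0.84 g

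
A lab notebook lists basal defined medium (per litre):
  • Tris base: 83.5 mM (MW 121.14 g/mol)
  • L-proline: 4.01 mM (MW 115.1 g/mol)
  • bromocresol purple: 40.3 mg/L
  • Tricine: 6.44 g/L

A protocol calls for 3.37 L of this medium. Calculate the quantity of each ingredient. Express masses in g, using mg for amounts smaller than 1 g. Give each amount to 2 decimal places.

Tris base 34.09 g; L-proline 1.56 g; bromocresol purple 135.81 mg; Tricine 21.70 g

Scale factor relative to 1 L: 3.37.
Tris base: 83.5 mmol/L × 121.14 g/mol × 3.37 L ÷ 1000 = 34.09 g
L-proline: 4.01 mmol/L × 115.1 g/mol × 3.37 L ÷ 1000 = 1.56 g
bromocresol purple: 40.3 mg/L × 3.37 L = 135.81 mg
Tricine: 6.44 g/L × 3.37 L = 21.70 g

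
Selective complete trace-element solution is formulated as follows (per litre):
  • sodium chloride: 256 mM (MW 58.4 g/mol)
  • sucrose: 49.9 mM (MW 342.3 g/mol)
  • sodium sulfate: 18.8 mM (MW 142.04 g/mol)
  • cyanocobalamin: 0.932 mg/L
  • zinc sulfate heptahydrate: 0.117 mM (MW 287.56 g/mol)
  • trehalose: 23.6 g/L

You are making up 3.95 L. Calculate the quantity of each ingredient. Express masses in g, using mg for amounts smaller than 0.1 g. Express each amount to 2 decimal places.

sodium chloride 59.05 g; sucrose 67.47 g; sodium sulfate 10.55 g; cyanocobalamin 3.68 mg; zinc sulfate heptahydrate 0.13 g; trehalose 93.22 g

Working volume: 3.95 L.
sodium chloride: 256 mmol/L × 58.4 g/mol × 3.95 L ÷ 1000 = 59.05 g
sucrose: 49.9 mmol/L × 342.3 g/mol × 3.95 L ÷ 1000 = 67.47 g
sodium sulfate: 18.8 mmol/L × 142.04 g/mol × 3.95 L ÷ 1000 = 10.55 g
cyanocobalamin: 0.932 mg/L × 3.95 L = 3.68 mg
zinc sulfate heptahydrate: 0.117 mmol/L × 287.56 g/mol × 3.95 L ÷ 1000 = 0.13 g
trehalose: 23.6 g/L × 3.95 L = 93.22 g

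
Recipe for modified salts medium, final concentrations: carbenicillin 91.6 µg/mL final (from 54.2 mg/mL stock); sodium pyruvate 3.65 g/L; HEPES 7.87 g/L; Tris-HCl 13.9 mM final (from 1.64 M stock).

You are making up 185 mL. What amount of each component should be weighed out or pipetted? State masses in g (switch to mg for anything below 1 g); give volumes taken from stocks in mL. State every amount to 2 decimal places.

Scale factor relative to 1 L: 0.185.
carbenicillin: C1V1 = C2V2 → 91.6 µg/mL × 185 mL ÷ 54200 µg/mL = 0.31 mL
sodium pyruvate: 3.65 g/L × 0.185 L = 0.67525 g = 675.25 mg
HEPES: 7.87 g/L × 0.185 L = 1.46 g
Tris-HCl: dilute stock: 13.9 mM × 185 mL ÷ 1640 mM = 1.57 mL

carbenicillin 0.31 mL; sodium pyruvate 675.25 mg; HEPES 1.46 g; Tris-HCl 1.57 mL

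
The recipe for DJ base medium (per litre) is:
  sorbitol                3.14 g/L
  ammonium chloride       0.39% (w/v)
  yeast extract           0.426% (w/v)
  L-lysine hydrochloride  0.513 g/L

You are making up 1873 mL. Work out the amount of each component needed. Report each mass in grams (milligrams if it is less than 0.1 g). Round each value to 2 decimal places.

Target volume = 1873 mL = 1.873 L.
sorbitol: 3.14 g/L × 1.873 L = 5.88 g
ammonium chloride: 0.39% w/v = 3.9 g/L → 3.9 × 1.873 L = 7.30 g
yeast extract: 0.426 g per 100 mL × 1873 mL ÷ 100 = 7.98 g
L-lysine hydrochloride: 0.513 g/L × 1.873 L = 0.96 g

sorbitol 5.88 g; ammonium chloride 7.30 g; yeast extract 7.98 g; L-lysine hydrochloride 0.96 g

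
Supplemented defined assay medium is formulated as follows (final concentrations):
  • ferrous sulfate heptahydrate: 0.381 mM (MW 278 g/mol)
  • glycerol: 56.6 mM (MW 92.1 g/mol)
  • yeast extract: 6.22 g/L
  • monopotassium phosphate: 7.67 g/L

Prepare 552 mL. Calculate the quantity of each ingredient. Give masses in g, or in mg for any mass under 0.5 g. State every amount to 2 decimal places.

ferrous sulfate heptahydrate 58.47 mg; glycerol 2.88 g; yeast extract 3.43 g; monopotassium phosphate 4.23 g

Working volume: 552 mL = 0.552 L.
ferrous sulfate heptahydrate: 0.381 mmol/L × 278 mg/mmol × 0.552 L = 58.47 mg
glycerol: 56.6 mmol/L × 92.1 g/mol × 0.552 L ÷ 1000 = 2.88 g
yeast extract: 6.22 g/L × 0.552 L = 3.43 g
monopotassium phosphate: 7.67 g/L × 0.552 L = 4.23 g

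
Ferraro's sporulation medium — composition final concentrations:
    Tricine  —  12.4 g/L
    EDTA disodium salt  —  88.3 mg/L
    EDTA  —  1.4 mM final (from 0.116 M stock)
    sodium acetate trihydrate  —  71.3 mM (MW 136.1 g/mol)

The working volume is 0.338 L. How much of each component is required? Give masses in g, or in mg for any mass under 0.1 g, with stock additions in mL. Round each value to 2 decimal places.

Tricine 4.19 g; EDTA disodium salt 29.85 mg; EDTA 4.08 mL; sodium acetate trihydrate 3.28 g

Scale factor relative to 1 L: 0.338.
Tricine: 12.4 g/L × 0.338 L = 4.19 g
EDTA disodium salt: 88.3 mg/L × 0.338 L = 29.85 mg
EDTA: V = C2·V2/C1 = 1.4 mM × 338 mL ÷ 116 mM = 4.08 mL
sodium acetate trihydrate: 71.3 mmol/L × 136.1 g/mol × 0.338 L ÷ 1000 = 3.28 g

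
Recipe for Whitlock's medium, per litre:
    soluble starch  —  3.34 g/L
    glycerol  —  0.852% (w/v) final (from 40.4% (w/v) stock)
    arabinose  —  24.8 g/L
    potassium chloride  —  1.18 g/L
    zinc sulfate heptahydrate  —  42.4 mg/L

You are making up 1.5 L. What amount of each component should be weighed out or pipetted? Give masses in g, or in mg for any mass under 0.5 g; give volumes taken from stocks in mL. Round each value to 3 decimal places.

Scale factor relative to 1 L: 1.5.
soluble starch: 3.34 g/L × 1.5 L = 5.010 g
glycerol: dilute stock: 0.852% ÷ 40.4% × 1500 mL = 31.634 mL
arabinose: 24.8 g/L × 1.5 L = 37.200 g
potassium chloride: 1.18 g/L × 1.5 L = 1.770 g
zinc sulfate heptahydrate: 42.4 mg/L × 1.5 L = 63.600 mg

soluble starch 5.010 g; glycerol 31.634 mL; arabinose 37.200 g; potassium chloride 1.770 g; zinc sulfate heptahydrate 63.600 mg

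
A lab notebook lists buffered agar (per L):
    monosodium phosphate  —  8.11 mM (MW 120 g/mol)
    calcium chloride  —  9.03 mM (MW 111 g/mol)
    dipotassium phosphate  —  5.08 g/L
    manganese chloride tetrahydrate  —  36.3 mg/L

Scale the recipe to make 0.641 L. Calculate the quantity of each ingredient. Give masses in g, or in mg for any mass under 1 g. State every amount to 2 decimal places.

Working volume: 0.641 L.
monosodium phosphate: 8.11 mmol/L × 120 mg/mmol × 0.641 L = 623.82 mg
calcium chloride: 9.03 mmol/L × 111 mg/mmol × 0.641 L = 642.49 mg
dipotassium phosphate: 5.08 g/L × 0.641 L = 3.26 g
manganese chloride tetrahydrate: 36.3 mg/L × 0.641 L = 23.27 mg

monosodium phosphate 623.82 mg; calcium chloride 642.49 mg; dipotassium phosphate 3.26 g; manganese chloride tetrahydrate 23.27 mg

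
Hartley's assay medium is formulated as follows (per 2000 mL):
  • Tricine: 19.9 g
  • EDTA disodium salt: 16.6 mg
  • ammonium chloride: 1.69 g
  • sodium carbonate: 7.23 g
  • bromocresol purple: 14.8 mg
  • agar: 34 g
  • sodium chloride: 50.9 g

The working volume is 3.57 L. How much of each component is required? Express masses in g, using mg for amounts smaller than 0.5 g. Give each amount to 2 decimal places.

Scale factor = 3570 mL / 2000 mL = 1.785.
Tricine: 19.9 g × (3570 mL / 2000 mL) = 35.52 g
EDTA disodium salt: 16.6 mg × (3570 mL / 2000 mL) = 29.63 mg
ammonium chloride: 1.69 g × (3570 mL / 2000 mL) = 3.02 g
sodium carbonate: 7.23 g × (3570 mL / 2000 mL) = 12.91 g
bromocresol purple: 14.8 mg × (3570 mL / 2000 mL) = 26.42 mg
agar: 34 g × (3570 mL / 2000 mL) = 60.69 g
sodium chloride: 50.9 g × (3570 mL / 2000 mL) = 90.86 g

Tricine 35.52 g; EDTA disodium salt 29.63 mg; ammonium chloride 3.02 g; sodium carbonate 12.91 g; bromocresol purple 26.42 mg; agar 60.69 g; sodium chloride 90.86 g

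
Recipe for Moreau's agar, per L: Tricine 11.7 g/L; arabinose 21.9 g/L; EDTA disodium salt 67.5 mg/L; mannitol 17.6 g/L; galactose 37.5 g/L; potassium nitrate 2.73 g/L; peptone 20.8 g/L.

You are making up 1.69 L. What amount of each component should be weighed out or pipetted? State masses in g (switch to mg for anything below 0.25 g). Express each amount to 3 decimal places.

Scale factor relative to 1 L: 1.69.
Tricine: 11.7 g/L × 1.69 L = 19.773 g
arabinose: 21.9 g/L × 1.69 L = 37.011 g
EDTA disodium salt: 67.5 mg/L × 1.69 L = 114.075 mg
mannitol: 17.6 g/L × 1.69 L = 29.744 g
galactose: 37.5 g/L × 1.69 L = 63.375 g
potassium nitrate: 2.73 g/L × 1.69 L = 4.614 g
peptone: 20.8 g/L × 1.69 L = 35.152 g

Tricine 19.773 g; arabinose 37.011 g; EDTA disodium salt 114.075 mg; mannitol 29.744 g; galactose 63.375 g; potassium nitrate 4.614 g; peptone 35.152 g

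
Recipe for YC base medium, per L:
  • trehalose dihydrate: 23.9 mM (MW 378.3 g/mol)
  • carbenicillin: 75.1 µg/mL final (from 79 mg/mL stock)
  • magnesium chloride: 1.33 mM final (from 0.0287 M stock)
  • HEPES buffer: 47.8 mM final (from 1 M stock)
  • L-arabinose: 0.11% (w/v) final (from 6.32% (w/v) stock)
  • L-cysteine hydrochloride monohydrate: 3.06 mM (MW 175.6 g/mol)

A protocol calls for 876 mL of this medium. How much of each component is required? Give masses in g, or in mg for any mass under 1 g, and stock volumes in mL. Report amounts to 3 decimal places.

trehalose dihydrate 7.920 g; carbenicillin 0.833 mL; magnesium chloride 40.595 mL; HEPES buffer 41.873 mL; L-arabinose 15.247 mL; L-cysteine hydrochloride monohydrate 470.706 mg

Working volume: 876 mL = 0.876 L.
trehalose dihydrate: 23.9 mmol/L × 378.3 g/mol × 0.876 L ÷ 1000 = 7.920 g
carbenicillin: dilute stock: 75.1 µg/mL × 876 mL ÷ 79000 µg/mL = 0.833 mL
magnesium chloride: V = C2·V2/C1 = 1.33 mM × 876 mL ÷ 28.7 mM = 40.595 mL
HEPES buffer: V = C2·V2/C1 = 47.8 mM × 876 mL ÷ 1000 mM = 41.873 mL
L-arabinose: dilute stock: 0.11% ÷ 6.32% × 876 mL = 15.247 mL
L-cysteine hydrochloride monohydrate: 3.06 mmol/L × 175.6 mg/mmol × 0.876 L = 470.706 mg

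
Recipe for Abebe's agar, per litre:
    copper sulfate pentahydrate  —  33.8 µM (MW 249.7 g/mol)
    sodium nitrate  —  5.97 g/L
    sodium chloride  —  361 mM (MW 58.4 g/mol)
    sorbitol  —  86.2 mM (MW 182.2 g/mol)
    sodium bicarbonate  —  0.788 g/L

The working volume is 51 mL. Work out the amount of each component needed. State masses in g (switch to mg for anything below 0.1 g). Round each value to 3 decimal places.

Target volume = 51 mL = 0.051 L.
copper sulfate pentahydrate: 33.8 µmol/L × 249.7 g/mol × 0.051 L ÷ 1000 = 0.430 mg
sodium nitrate: 5.97 g/L × 0.051 L = 0.304 g
sodium chloride: 361 mmol/L × 58.4 g/mol × 0.051 L ÷ 1000 = 1.075 g
sorbitol: 86.2 mmol/L × 182.2 g/mol × 0.051 L ÷ 1000 = 0.801 g
sodium bicarbonate: 0.788 g/L × 0.051 L = 0.040188 g = 40.188 mg

copper sulfate pentahydrate 0.430 mg; sodium nitrate 0.304 g; sodium chloride 1.075 g; sorbitol 0.801 g; sodium bicarbonate 40.188 mg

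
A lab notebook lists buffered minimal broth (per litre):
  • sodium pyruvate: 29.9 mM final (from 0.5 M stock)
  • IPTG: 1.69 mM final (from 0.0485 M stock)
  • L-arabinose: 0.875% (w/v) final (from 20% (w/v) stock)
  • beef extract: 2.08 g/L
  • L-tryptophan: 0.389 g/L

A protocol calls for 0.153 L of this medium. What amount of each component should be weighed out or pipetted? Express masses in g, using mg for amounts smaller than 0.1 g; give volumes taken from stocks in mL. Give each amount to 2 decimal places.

Working volume: 0.153 L.
sodium pyruvate: dilute stock: 29.9 mM × 153 mL ÷ 500 mM = 9.15 mL
IPTG: dilute stock: 1.69 mM × 153 mL ÷ 48.5 mM = 5.33 mL
L-arabinose: dilute stock: 0.875% ÷ 20% × 153 mL = 6.69 mL
beef extract: 2.08 g/L × 0.153 L = 0.32 g
L-tryptophan: 0.389 g/L × 0.153 L = 0.059517 g = 59.52 mg

sodium pyruvate 9.15 mL; IPTG 5.33 mL; L-arabinose 6.69 mL; beef extract 0.32 g; L-tryptophan 59.52 mg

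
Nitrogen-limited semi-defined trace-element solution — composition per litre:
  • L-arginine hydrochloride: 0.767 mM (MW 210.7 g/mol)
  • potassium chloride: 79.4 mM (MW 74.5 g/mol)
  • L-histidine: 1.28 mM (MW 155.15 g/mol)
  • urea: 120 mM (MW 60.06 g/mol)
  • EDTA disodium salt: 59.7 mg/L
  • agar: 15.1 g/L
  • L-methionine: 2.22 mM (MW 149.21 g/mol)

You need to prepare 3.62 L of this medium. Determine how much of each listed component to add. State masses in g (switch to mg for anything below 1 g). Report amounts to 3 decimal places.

Working volume: 3.62 L.
L-arginine hydrochloride: 0.767 mmol/L × 210.7 mg/mmol × 3.62 L = 585.017 mg
potassium chloride: 79.4 mmol/L × 74.5 g/mol × 3.62 L ÷ 1000 = 21.413 g
L-histidine: 1.28 mmol/L × 155.15 mg/mmol × 3.62 L = 718.903 mg
urea: 120 mmol/L × 60.06 g/mol × 3.62 L ÷ 1000 = 26.090 g
EDTA disodium salt: 59.7 mg/L × 3.62 L = 216.114 mg
agar: 15.1 g/L × 3.62 L = 54.662 g
L-methionine: 2.22 mmol/L × 149.21 g/mol × 3.62 L ÷ 1000 = 1.199 g

L-arginine hydrochloride 585.017 mg; potassium chloride 21.413 g; L-histidine 718.903 mg; urea 26.090 g; EDTA disodium salt 216.114 mg; agar 54.662 g; L-methionine 1.199 g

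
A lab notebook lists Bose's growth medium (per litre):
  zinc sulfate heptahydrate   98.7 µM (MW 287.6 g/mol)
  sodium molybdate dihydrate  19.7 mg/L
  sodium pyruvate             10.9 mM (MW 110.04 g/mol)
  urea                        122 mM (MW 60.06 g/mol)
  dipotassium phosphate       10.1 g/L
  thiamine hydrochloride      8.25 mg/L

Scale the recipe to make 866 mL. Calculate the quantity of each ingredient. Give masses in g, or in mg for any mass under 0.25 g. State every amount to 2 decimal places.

Scale factor relative to 1 L: 0.866.
zinc sulfate heptahydrate: 98.7 µmol/L × 287.6 g/mol × 0.866 L ÷ 1000 = 24.58 mg
sodium molybdate dihydrate: 19.7 mg/L × 0.866 L = 17.06 mg
sodium pyruvate: 10.9 mmol/L × 110.04 g/mol × 0.866 L ÷ 1000 = 1.04 g
urea: 122 mmol/L × 60.06 g/mol × 0.866 L ÷ 1000 = 6.35 g
dipotassium phosphate: 10.1 g/L × 0.866 L = 8.75 g
thiamine hydrochloride: 8.25 mg/L × 0.866 L = 7.14 mg

zinc sulfate heptahydrate 24.58 mg; sodium molybdate dihydrate 17.06 mg; sodium pyruvate 1.04 g; urea 6.35 g; dipotassium phosphate 8.75 g; thiamine hydrochloride 7.14 mg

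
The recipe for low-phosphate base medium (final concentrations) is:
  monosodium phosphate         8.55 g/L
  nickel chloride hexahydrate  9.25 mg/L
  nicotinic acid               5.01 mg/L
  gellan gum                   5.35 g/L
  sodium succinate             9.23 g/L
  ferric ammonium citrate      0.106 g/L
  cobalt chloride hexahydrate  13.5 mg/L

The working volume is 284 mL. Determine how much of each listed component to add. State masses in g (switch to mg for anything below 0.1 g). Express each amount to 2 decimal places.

Target volume = 284 mL = 0.284 L.
monosodium phosphate: 8.55 g/L × 0.284 L = 2.43 g
nickel chloride hexahydrate: 9.25 mg/L × 0.284 L = 2.63 mg
nicotinic acid: 5.01 mg/L × 0.284 L = 1.42 mg
gellan gum: 5.35 g/L × 0.284 L = 1.52 g
sodium succinate: 9.23 g/L × 0.284 L = 2.62 g
ferric ammonium citrate: 0.106 g/L × 0.284 L = 0.030104 g = 30.10 mg
cobalt chloride hexahydrate: 13.5 mg/L × 0.284 L = 3.83 mg

monosodium phosphate 2.43 g; nickel chloride hexahydrate 2.63 mg; nicotinic acid 1.42 mg; gellan gum 1.52 g; sodium succinate 2.62 g; ferric ammonium citrate 30.10 mg; cobalt chloride hexahydrate 3.83 mg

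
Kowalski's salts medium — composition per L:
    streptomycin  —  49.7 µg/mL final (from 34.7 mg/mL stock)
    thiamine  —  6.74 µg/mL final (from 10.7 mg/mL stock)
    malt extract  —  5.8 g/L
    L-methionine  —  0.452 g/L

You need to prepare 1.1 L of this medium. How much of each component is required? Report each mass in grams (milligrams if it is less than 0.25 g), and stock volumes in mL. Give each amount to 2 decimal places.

Scale factor relative to 1 L: 1.1.
streptomycin: dilute stock: 49.7 µg/mL × 1100 mL ÷ 34700 µg/mL = 1.58 mL
thiamine: dilute stock: 6.74 µg/mL × 1100 mL ÷ 10700 µg/mL = 0.69 mL
malt extract: 5.8 g/L × 1.1 L = 6.38 g
L-methionine: 0.452 g/L × 1.1 L = 0.50 g

streptomycin 1.58 mL; thiamine 0.69 mL; malt extract 6.38 g; L-methionine 0.50 g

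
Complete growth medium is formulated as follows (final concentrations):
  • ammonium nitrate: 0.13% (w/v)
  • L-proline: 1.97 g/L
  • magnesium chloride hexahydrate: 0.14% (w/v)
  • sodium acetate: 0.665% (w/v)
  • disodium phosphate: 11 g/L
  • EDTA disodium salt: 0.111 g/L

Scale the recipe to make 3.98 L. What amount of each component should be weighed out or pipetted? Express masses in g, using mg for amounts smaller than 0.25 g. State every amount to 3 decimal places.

ammonium nitrate 5.174 g; L-proline 7.841 g; magnesium chloride hexahydrate 5.572 g; sodium acetate 26.467 g; disodium phosphate 43.780 g; EDTA disodium salt 0.442 g

Scale factor relative to 1 L: 3.98.
ammonium nitrate: 0.13% w/v = 1.3 g/L → 1.3 × 3.98 L = 5.174 g
L-proline: 1.97 g/L × 3.98 L = 7.841 g
magnesium chloride hexahydrate: 0.14 g per 100 mL × 3980 mL ÷ 100 = 5.572 g
sodium acetate: 0.665 g per 100 mL × 3980 mL ÷ 100 = 26.467 g
disodium phosphate: 11 g/L × 3.98 L = 43.780 g
EDTA disodium salt: 0.111 g/L × 3.98 L = 0.442 g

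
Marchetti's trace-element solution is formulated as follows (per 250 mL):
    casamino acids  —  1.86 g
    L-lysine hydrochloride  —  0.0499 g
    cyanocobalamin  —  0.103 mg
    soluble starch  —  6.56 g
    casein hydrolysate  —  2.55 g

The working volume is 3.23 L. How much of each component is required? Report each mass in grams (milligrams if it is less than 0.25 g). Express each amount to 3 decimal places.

casamino acids 24.031 g; L-lysine hydrochloride 0.645 g; cyanocobalamin 1.331 mg; soluble starch 84.755 g; casein hydrolysate 32.946 g

Scale factor = 3230 mL / 250 mL = 12.92.
casamino acids: 1.86 g × (3230 mL / 250 mL) = 24.031 g
L-lysine hydrochloride: 0.0499 g × (3230 mL / 250 mL) = 0.645 g
cyanocobalamin: 0.103 mg × (3230 mL / 250 mL) = 1.331 mg
soluble starch: 6.56 g × (3230 mL / 250 mL) = 84.755 g
casein hydrolysate: 2.55 g × (3230 mL / 250 mL) = 32.946 g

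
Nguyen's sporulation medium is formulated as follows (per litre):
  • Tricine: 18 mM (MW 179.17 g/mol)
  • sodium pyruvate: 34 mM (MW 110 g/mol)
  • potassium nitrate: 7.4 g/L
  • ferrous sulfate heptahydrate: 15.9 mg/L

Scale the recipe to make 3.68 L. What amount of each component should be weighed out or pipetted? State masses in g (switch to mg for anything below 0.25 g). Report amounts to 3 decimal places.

Scale factor relative to 1 L: 3.68.
Tricine: 18 mmol/L × 179.17 g/mol × 3.68 L ÷ 1000 = 11.868 g
sodium pyruvate: 34 mmol/L × 110 g/mol × 3.68 L ÷ 1000 = 13.763 g
potassium nitrate: 7.4 g/L × 3.68 L = 27.232 g
ferrous sulfate heptahydrate: 15.9 mg/L × 3.68 L = 58.512 mg

Tricine 11.868 g; sodium pyruvate 13.763 g; potassium nitrate 27.232 g; ferrous sulfate heptahydrate 58.512 mg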